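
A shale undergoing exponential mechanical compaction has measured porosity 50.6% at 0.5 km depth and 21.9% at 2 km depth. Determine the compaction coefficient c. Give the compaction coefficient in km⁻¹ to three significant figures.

Athy: phi(z) = phi₀ e^(−cz) ⇒ phi₁/phi₂ = e^{c(z₂−z₁)} ⇒ c = ln(phi₁/phi₂)/(z₂−z₁)
c = ln(0.506/0.219) / (2 − 0.5) = ln(2.311) / 1.5 = 0.8375 / 1.5 = 0.5583 km⁻¹

0.558 km⁻¹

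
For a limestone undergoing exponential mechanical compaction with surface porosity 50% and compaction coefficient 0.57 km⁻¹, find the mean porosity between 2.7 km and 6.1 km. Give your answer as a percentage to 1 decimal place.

4.7%

⟨phi⟩ = (1/(d₂−d₁)) ∫ phi₀ e^(−βd) dd = phi₀·(e^(−β·d₁) − e^(−β·d₂)) / (β·(d₂−d₁))
e^(−0.57×2.7) = 0.2146; e^(−0.57×6.1) = 0.0309
⟨phi⟩ = 0.5 × (0.2146 − 0.0309) / (0.57 × 3.4) = 0.5 × 0.0948 = 0.0474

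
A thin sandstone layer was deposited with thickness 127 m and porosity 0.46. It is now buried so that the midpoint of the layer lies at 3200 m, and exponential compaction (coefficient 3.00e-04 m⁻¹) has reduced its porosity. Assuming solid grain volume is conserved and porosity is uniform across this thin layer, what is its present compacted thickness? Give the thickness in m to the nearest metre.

Working in km (1 km = 1000 m; c in km⁻¹ = c in m⁻¹ × 1000):
Porosity at 3.2 km: phi = 0.46·exp(−0.3×3.2) = 0.1761
Solid-volume conservation: h(1−phi) = h₀(1−phi₀) ⇒ h = h₀·(1−phi₀)/(1−phi)
h = 0.127 × (1 − 0.46)/(1 − 0.1761) = 0.127 × 0.6554 = 0.0832 km

83 m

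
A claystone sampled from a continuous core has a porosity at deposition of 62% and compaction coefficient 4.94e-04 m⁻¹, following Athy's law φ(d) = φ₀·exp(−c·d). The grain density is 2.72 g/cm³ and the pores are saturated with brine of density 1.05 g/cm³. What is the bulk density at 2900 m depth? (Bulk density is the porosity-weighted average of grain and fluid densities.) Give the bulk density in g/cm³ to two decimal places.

Working in km (1 km = 1000 m; c in km⁻¹ = c in m⁻¹ × 1000):
Porosity at depth: φ = 0.62·exp(−0.494×2.9) = 0.62×0.2387 = 0.1480
Bulk density: ρ_b = (1−φ)ρ_g + φ·ρ_f = 0.8520×2.72 + 0.1480×1.05
       = 2.317 + 0.155 = 2.473 g/cm³

2.47 g/cm³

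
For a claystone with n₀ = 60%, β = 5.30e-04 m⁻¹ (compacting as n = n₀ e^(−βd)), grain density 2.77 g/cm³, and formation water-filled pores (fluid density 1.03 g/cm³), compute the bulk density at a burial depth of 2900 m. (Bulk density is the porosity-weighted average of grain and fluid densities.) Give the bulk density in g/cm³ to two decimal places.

2.55 g/cm³

Working in km (1 km = 1000 m; β in km⁻¹ = β in m⁻¹ × 1000):
Porosity at depth: n = 0.6·exp(−0.53×2.9) = 0.6×0.2150 = 0.1290
Bulk density: ρ_b = (1−n)ρ_g + n·ρ_f = 0.8710×2.77 + 0.1290×1.03
       = 2.413 + 0.133 = 2.546 g/cm³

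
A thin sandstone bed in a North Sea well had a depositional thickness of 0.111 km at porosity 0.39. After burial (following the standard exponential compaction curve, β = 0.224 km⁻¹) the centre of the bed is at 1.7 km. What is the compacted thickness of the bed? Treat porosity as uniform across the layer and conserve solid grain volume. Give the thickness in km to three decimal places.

0.092 km

Porosity at 1.7 km: phi = 0.39·exp(−0.224×1.7) = 0.2665
Solid-volume conservation: h(1−phi) = h₀(1−phi₀) ⇒ h = h₀·(1−phi₀)/(1−phi)
h = 0.111 × (1 − 0.39)/(1 − 0.2665) = 0.111 × 0.8316 = 0.0923 km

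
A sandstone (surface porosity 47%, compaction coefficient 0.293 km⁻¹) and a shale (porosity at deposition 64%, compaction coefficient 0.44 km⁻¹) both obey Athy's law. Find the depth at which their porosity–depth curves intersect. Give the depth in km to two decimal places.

2.10 km

Set phi₀ₐ e^(−βₐz) = phi₀ᵦ e^(−βᵦz) ⇒ ln(phi₀ₐ/phi₀ᵦ) = (βₐ − βᵦ)·z
z = ln(0.47/0.64) / (0.293 − 0.44) = -0.3087 / -0.147 = 2.100 km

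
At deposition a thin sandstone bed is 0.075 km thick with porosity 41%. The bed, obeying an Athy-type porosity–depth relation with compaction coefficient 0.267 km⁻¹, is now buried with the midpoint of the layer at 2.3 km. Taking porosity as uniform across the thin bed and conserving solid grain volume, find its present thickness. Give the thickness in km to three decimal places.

Porosity at 2.3 km: n = 0.41·exp(−0.267×2.3) = 0.2219
Solid-volume conservation: h(1−n) = h₀(1−n₀) ⇒ h = h₀·(1−n₀)/(1−n)
h = 0.075 × (1 − 0.41)/(1 − 0.2219) = 0.075 × 0.7582 = 0.0569 km

0.057 km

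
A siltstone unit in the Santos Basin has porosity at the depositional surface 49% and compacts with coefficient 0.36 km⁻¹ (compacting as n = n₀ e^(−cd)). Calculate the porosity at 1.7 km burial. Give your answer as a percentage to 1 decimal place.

n = n₀·exp(−c·d) = 0.49 × exp(−0.36 × 1.7) = 0.49 × exp(−0.612)
  = 0.49 × 0.5423 = 0.2657

26.6%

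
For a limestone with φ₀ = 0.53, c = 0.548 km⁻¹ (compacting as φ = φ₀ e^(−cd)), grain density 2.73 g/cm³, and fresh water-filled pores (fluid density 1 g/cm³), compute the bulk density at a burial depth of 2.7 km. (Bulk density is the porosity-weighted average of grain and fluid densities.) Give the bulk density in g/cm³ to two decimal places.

Porosity at depth: φ = 0.53·exp(−0.548×2.7) = 0.53×0.2277 = 0.1207
Bulk density: ρ_b = (1−φ)ρ_g + φ·ρ_f = 0.8793×2.73 + 0.1207×1
       = 2.400 + 0.121 = 2.521 g/cm³

2.52 g/cm³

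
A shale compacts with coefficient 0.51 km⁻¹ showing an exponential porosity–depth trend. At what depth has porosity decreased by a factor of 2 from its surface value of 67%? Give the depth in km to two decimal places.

phi/phi₀ = 1/2 ⇒ exp(−β·z) = 1/2 ⇒ z = ln(2) / β
z = 0.6931 / 0.51 = 1.359 km

1.36 km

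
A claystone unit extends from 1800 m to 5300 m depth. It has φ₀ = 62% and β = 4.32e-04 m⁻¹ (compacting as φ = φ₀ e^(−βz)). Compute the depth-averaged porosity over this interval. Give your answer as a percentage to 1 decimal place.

14.7%

Working in km (1 km = 1000 m; β in km⁻¹ = β in m⁻¹ × 1000):
⟨φ⟩ = (1/(z₂−z₁)) ∫ φ₀ e^(−βz) dz = φ₀·(e^(−β·z₁) − e^(−β·z₂)) / (β·(z₂−z₁))
e^(−0.432×1.8) = 0.4595; e^(−0.432×5.3) = 0.1013
⟨φ⟩ = 0.62 × (0.4595 − 0.1013) / (0.432 × 3.5) = 0.62 × 0.2369 = 0.1469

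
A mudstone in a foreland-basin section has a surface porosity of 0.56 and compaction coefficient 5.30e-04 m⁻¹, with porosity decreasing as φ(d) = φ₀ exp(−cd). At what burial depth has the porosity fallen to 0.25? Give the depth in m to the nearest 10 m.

Working in km (1 km = 1000 m; c in km⁻¹ = c in m⁻¹ × 1000):
Invert Athy's law: d = ln(φ₀/φ) / c
d = ln(0.56/0.25) / 0.53 = ln(2.24) / 0.53 = 0.8065 / 0.53 = 1.522 km

1520 m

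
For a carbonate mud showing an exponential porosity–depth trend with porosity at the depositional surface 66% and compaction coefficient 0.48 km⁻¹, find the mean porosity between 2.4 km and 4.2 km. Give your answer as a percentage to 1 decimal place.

14.0%

⟨φ⟩ = (1/(z₂−z₁)) ∫ φ₀ e^(−βz) dz = φ₀·(e^(−β·z₁) − e^(−β·z₂)) / (β·(z₂−z₁))
e^(−0.48×2.4) = 0.3160; e^(−0.48×4.2) = 0.1332
⟨φ⟩ = 0.66 × (0.3160 − 0.1332) / (0.48 × 1.8) = 0.66 × 0.2116 = 0.1397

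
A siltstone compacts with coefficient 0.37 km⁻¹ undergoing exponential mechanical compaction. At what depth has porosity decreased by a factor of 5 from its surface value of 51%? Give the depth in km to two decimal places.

phi/phi₀ = 1/5 ⇒ exp(−c·d) = 1/5 ⇒ d = ln(5) / c
d = 1.6094 / 0.37 = 4.350 km

4.35 km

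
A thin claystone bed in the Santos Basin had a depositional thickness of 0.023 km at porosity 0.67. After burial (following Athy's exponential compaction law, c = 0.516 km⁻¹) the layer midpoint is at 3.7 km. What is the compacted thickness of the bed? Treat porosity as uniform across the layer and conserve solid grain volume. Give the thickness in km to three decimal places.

Porosity at 3.7 km: n = 0.67·exp(−0.516×3.7) = 0.0993
Solid-volume conservation: h(1−n) = h₀(1−n₀) ⇒ h = h₀·(1−n₀)/(1−n)
h = 0.023 × (1 − 0.67)/(1 − 0.0993) = 0.023 × 0.3664 = 0.0084 km

0.008 km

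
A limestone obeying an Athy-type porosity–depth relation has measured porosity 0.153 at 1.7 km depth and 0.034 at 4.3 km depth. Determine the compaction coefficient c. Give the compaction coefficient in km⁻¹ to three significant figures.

Athy: φ(z) = φ₀ e^(−cz) ⇒ φ₁/φ₂ = e^{c(z₂−z₁)} ⇒ c = ln(φ₁/φ₂)/(z₂−z₁)
c = ln(0.153/0.034) / (4.3 − 1.7) = ln(4.5) / 2.6 = 1.5041 / 2.6 = 0.5785 km⁻¹

0.578 km⁻¹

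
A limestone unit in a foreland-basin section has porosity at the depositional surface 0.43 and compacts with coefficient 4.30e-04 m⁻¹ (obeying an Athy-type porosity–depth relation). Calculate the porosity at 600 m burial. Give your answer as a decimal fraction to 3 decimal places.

0.332

Working in km (1 km = 1000 m; β in km⁻¹ = β in m⁻¹ × 1000):
phi = phi₀·exp(−β·d) = 0.43 × exp(−0.43 × 0.6) = 0.43 × exp(−0.258)
  = 0.43 × 0.7726 = 0.3322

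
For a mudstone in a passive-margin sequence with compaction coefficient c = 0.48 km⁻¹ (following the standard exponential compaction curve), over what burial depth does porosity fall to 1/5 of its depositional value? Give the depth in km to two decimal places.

φ/φ₀ = 1/5 ⇒ exp(−c·d) = 1/5 ⇒ d = ln(5) / c
d = 1.6094 / 0.48 = 3.353 km

3.35 km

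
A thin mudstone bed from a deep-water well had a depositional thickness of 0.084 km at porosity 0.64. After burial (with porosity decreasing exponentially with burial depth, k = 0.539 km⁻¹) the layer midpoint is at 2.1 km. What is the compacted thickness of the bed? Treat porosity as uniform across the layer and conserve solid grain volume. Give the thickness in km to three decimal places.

Porosity at 2.1 km: φ = 0.64·exp(−0.539×2.1) = 0.2063
Solid-volume conservation: h(1−φ) = h₀(1−φ₀) ⇒ h = h₀·(1−φ₀)/(1−φ)
h = 0.084 × (1 − 0.64)/(1 − 0.2063) = 0.084 × 0.4536 = 0.0381 km

0.038 km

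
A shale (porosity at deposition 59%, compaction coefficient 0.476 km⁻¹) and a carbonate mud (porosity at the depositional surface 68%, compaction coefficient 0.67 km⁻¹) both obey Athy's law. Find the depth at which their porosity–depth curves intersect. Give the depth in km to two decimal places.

Set phi₀ₐ e^(−cₐd) = phi₀ᵦ e^(−cᵦd) ⇒ ln(phi₀ₐ/phi₀ᵦ) = (cₐ − cᵦ)·d
d = ln(0.59/0.68) / (0.476 − 0.67) = -0.1420 / -0.194 = 0.732 km

0.73 km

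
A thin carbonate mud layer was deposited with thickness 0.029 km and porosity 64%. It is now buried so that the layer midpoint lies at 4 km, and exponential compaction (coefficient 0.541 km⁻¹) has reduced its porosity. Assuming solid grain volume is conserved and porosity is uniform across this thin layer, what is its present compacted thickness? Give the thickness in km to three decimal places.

0.011 km

Porosity at 4 km: n = 0.64·exp(−0.541×4) = 0.0735
Solid-volume conservation: h(1−n) = h₀(1−n₀) ⇒ h = h₀·(1−n₀)/(1−n)
h = 0.029 × (1 − 0.64)/(1 − 0.0735) = 0.029 × 0.3886 = 0.0113 km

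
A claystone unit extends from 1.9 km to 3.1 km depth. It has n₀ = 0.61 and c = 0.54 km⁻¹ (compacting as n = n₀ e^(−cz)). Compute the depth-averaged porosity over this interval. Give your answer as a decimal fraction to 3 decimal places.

⟨n⟩ = (1/(z₂−z₁)) ∫ n₀ e^(−cz) dz = n₀·(e^(−c·z₁) − e^(−c·z₂)) / (c·(z₂−z₁))
e^(−0.54×1.9) = 0.3584; e^(−0.54×3.1) = 0.1875
⟨n⟩ = 0.61 × (0.3584 − 0.1875) / (0.54 × 1.2) = 0.61 × 0.2638 = 0.1609

0.161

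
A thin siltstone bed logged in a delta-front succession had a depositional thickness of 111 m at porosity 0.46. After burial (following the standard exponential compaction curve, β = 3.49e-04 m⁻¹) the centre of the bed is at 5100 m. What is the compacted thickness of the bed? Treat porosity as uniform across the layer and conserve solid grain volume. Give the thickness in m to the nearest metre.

Working in km (1 km = 1000 m; β in km⁻¹ = β in m⁻¹ × 1000):
Porosity at 5.1 km: phi = 0.46·exp(−0.349×5.1) = 0.0776
Solid-volume conservation: h(1−phi) = h₀(1−phi₀) ⇒ h = h₀·(1−phi₀)/(1−phi)
h = 0.111 × (1 − 0.46)/(1 − 0.0776) = 0.111 × 0.5854 = 0.0650 km

65 m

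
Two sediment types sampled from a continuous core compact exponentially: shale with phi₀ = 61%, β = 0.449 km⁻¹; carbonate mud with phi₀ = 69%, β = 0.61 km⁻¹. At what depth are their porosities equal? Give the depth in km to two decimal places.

Set phi₀ₐ e^(−βₐd) = phi₀ᵦ e^(−βᵦd) ⇒ ln(phi₀ₐ/phi₀ᵦ) = (βₐ − βᵦ)·d
d = ln(0.61/0.69) / (0.449 − 0.61) = -0.1232 / -0.161 = 0.765 km

0.77 km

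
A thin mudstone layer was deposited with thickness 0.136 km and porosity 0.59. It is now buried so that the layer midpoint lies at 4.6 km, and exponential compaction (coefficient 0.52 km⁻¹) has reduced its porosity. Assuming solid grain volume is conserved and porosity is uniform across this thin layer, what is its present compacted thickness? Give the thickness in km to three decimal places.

Porosity at 4.6 km: n = 0.59·exp(−0.52×4.6) = 0.0540
Solid-volume conservation: h(1−n) = h₀(1−n₀) ⇒ h = h₀·(1−n₀)/(1−n)
h = 0.136 × (1 − 0.59)/(1 − 0.0540) = 0.136 × 0.4334 = 0.0589 km

0.059 km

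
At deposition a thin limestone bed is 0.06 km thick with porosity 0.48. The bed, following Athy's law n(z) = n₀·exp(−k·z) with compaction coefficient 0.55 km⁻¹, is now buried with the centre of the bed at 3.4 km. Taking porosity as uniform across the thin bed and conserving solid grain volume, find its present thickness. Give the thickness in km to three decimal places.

0.034 km

Porosity at 3.4 km: n = 0.48·exp(−0.55×3.4) = 0.0740
Solid-volume conservation: h(1−n) = h₀(1−n₀) ⇒ h = h₀·(1−n₀)/(1−n)
h = 0.06 × (1 − 0.48)/(1 − 0.0740) = 0.06 × 0.5615 = 0.0337 km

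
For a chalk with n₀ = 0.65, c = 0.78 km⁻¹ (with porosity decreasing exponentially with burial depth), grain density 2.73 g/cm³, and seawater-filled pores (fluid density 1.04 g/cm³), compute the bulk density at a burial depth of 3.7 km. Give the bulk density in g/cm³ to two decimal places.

2.67 g/cm³

Porosity at depth: n = 0.65·exp(−0.78×3.7) = 0.65×0.0558 = 0.0363
Bulk density: ρ_b = (1−n)ρ_g + n·ρ_f = 0.9637×2.73 + 0.0363×1.04
       = 2.631 + 0.038 = 2.669 g/cm³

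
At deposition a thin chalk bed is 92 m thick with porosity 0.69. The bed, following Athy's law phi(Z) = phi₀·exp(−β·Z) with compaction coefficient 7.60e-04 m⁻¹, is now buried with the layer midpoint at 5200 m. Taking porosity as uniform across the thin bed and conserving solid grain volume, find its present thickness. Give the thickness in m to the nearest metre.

29 m

Working in km (1 km = 1000 m; β in km⁻¹ = β in m⁻¹ × 1000):
Porosity at 5.2 km: phi = 0.69·exp(−0.76×5.2) = 0.0133
Solid-volume conservation: h(1−phi) = h₀(1−phi₀) ⇒ h = h₀·(1−phi₀)/(1−phi)
h = 0.092 × (1 − 0.69)/(1 − 0.0133) = 0.092 × 0.3142 = 0.0289 km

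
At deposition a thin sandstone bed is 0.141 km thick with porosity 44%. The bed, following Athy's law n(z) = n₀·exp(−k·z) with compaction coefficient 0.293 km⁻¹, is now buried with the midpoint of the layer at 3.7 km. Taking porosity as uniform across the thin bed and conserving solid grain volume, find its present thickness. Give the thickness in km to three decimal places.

0.093 km

Porosity at 3.7 km: n = 0.44·exp(−0.293×3.7) = 0.1488
Solid-volume conservation: h(1−n) = h₀(1−n₀) ⇒ h = h₀·(1−n₀)/(1−n)
h = 0.141 × (1 − 0.44)/(1 − 0.1488) = 0.141 × 0.6579 = 0.0928 km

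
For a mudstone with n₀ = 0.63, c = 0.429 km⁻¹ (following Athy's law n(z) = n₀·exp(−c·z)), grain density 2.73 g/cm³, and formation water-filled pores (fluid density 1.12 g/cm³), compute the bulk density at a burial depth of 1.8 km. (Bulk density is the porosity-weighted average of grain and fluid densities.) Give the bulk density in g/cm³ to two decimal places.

2.26 g/cm³

Porosity at depth: n = 0.63·exp(−0.429×1.8) = 0.63×0.4620 = 0.2911
Bulk density: ρ_b = (1−n)ρ_g + n·ρ_f = 0.7089×2.73 + 0.2911×1.12
       = 1.935 + 0.326 = 2.261 g/cm³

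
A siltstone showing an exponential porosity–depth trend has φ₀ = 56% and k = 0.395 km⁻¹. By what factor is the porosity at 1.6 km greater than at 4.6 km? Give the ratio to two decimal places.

3.27

φ(d₁)/φ(d₂) = e^(−k·d₁)/e^(−k·d₂) = e^{k(d₂−d₁)}
= exp(0.395 × 3) = exp(1.185) = 3.2707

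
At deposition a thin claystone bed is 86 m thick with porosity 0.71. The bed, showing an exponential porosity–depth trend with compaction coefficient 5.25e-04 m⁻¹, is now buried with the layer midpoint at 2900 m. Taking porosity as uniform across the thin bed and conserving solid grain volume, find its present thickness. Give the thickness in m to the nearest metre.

30 m

Working in km (1 km = 1000 m; β in km⁻¹ = β in m⁻¹ × 1000):
Porosity at 2.9 km: n = 0.71·exp(−0.525×2.9) = 0.1549
Solid-volume conservation: h(1−n) = h₀(1−n₀) ⇒ h = h₀·(1−n₀)/(1−n)
h = 0.086 × (1 − 0.71)/(1 − 0.1549) = 0.086 × 0.3432 = 0.0295 km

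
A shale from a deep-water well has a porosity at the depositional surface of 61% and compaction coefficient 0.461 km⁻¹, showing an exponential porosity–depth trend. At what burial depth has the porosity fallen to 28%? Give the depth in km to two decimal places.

Invert Athy's law: z = ln(φ₀/φ) / β
z = ln(0.61/0.28) / 0.461 = ln(2.179) / 0.461 = 0.7787 / 0.461 = 1.689 km

1.69 km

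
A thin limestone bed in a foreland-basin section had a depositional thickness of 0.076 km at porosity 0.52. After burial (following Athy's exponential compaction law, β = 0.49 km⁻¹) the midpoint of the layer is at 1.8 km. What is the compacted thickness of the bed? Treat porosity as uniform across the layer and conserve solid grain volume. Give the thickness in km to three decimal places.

0.046 km

Porosity at 1.8 km: φ = 0.52·exp(−0.49×1.8) = 0.2153
Solid-volume conservation: h(1−φ) = h₀(1−φ₀) ⇒ h = h₀·(1−φ₀)/(1−φ)
h = 0.076 × (1 − 0.52)/(1 − 0.2153) = 0.076 × 0.6117 = 0.0465 km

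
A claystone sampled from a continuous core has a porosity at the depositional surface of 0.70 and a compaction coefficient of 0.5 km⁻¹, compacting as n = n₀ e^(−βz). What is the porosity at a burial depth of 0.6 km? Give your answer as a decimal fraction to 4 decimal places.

n = n₀·exp(−β·z) = 0.7 × exp(−0.5 × 0.6) = 0.7 × exp(−0.3)
  = 0.7 × 0.7408 = 0.5186

0.5186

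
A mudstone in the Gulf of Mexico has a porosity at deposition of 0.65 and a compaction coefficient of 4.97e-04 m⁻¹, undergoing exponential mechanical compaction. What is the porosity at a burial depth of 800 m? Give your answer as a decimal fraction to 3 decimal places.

0.437

Working in km (1 km = 1000 m; β in km⁻¹ = β in m⁻¹ × 1000):
n = n₀·exp(−β·d) = 0.65 × exp(−0.497 × 0.8) = 0.65 × exp(−0.3976)
  = 0.65 × 0.6719 = 0.4368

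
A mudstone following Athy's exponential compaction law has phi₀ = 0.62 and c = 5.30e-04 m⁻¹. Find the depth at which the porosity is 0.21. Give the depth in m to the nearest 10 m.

2040 m

Working in km (1 km = 1000 m; c in km⁻¹ = c in m⁻¹ × 1000):
Invert Athy's law: z = ln(phi₀/phi) / c
z = ln(0.62/0.21) / 0.53 = ln(2.952) / 0.53 = 1.0826 / 0.53 = 2.043 km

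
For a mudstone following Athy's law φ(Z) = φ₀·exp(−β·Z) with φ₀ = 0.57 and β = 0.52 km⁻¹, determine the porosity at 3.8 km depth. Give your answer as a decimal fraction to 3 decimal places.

φ = φ₀·exp(−β·Z) = 0.57 × exp(−0.52 × 3.8) = 0.57 × exp(−1.976)
  = 0.57 × 0.1386 = 0.0790

0.079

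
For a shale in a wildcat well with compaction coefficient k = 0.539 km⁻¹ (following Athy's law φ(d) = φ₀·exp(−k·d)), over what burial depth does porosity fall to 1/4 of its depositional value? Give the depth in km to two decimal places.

φ/φ₀ = 1/4 ⇒ exp(−k·d) = 1/4 ⇒ d = ln(4) / k
d = 1.3863 / 0.539 = 2.572 km

2.57 km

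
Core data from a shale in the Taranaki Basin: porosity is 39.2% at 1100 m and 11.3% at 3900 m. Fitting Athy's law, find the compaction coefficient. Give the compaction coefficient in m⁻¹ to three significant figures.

Working in km (1 km = 1000 m; k in km⁻¹ = k in m⁻¹ × 1000):
Athy: n(Z) = n₀ e^(−kZ) ⇒ n₁/n₂ = e^{k(Z₂−Z₁)} ⇒ k = ln(n₁/n₂)/(Z₂−Z₁)
k = ln(0.392/0.113) / (3.9 − 1.1) = ln(3.469) / 2.8 = 1.2439 / 2.8 = 0.4442 km⁻¹

0.000444 m⁻¹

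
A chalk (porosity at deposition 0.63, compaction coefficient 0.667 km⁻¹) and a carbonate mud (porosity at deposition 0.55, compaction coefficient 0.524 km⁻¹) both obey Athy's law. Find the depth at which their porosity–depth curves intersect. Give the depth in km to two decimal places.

Set φ₀ₐ e^(−βₐZ) = φ₀ᵦ e^(−βᵦZ) ⇒ ln(φ₀ₐ/φ₀ᵦ) = (βₐ − βᵦ)·Z
Z = ln(0.63/0.55) / (0.667 − 0.524) = 0.1358 / 0.143 = 0.950 km

0.95 km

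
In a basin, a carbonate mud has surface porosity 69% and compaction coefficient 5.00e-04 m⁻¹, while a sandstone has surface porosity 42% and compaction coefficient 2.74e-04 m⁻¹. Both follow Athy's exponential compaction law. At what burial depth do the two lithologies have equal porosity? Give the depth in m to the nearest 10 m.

Working in km (1 km = 1000 m; c in km⁻¹ = c in m⁻¹ × 1000):
Set phi₀ₐ e^(−cₐZ) = phi₀ᵦ e^(−cᵦZ) ⇒ ln(phi₀ₐ/phi₀ᵦ) = (cₐ − cᵦ)·Z
Z = ln(0.69/0.42) / (0.5 − 0.274) = 0.4964 / 0.226 = 2.197 km

2200 m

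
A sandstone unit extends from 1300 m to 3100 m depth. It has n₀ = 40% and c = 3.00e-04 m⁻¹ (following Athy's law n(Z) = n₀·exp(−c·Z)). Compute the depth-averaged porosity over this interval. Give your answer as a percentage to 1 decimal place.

Working in km (1 km = 1000 m; c in km⁻¹ = c in m⁻¹ × 1000):
⟨n⟩ = (1/(Z₂−Z₁)) ∫ n₀ e^(−cZ) dZ = n₀·(e^(−c·Z₁) − e^(−c·Z₂)) / (c·(Z₂−Z₁))
e^(−0.3×1.3) = 0.6771; e^(−0.3×3.1) = 0.3946
⟨n⟩ = 0.4 × (0.6771 − 0.3946) / (0.3 × 1.8) = 0.4 × 0.5232 = 0.2093

20.9%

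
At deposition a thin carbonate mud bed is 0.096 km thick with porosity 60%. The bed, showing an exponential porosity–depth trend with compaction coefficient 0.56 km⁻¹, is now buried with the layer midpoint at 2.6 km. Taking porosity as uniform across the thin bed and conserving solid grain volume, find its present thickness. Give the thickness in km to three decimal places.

0.045 km

Porosity at 2.6 km: n = 0.6·exp(−0.56×2.6) = 0.1399
Solid-volume conservation: h(1−n) = h₀(1−n₀) ⇒ h = h₀·(1−n₀)/(1−n)
h = 0.096 × (1 − 0.6)/(1 − 0.1399) = 0.096 × 0.4651 = 0.0446 km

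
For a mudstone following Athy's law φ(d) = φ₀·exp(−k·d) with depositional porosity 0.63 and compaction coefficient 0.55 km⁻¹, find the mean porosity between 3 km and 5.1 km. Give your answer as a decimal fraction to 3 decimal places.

0.072

⟨φ⟩ = (1/(d₂−d₁)) ∫ φ₀ e^(−kd) dd = φ₀·(e^(−k·d₁) − e^(−k·d₂)) / (k·(d₂−d₁))
e^(−0.55×3) = 0.1920; e^(−0.55×5.1) = 0.0605
⟨φ⟩ = 0.63 × (0.1920 − 0.0605) / (0.55 × 2.1) = 0.63 × 0.1139 = 0.0718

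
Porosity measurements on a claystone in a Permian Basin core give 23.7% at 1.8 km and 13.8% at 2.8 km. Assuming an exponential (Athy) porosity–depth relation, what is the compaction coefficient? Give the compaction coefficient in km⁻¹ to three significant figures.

0.541 km⁻¹

Athy: n(d) = n₀ e^(−kd) ⇒ n₁/n₂ = e^{k(d₂−d₁)} ⇒ k = ln(n₁/n₂)/(d₂−d₁)
k = ln(0.237/0.138) / (2.8 − 1.8) = ln(1.717) / 1 = 0.5408 / 1 = 0.5408 km⁻¹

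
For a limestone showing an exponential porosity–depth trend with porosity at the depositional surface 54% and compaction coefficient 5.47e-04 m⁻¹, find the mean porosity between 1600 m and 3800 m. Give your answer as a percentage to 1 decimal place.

Working in km (1 km = 1000 m; k in km⁻¹ = k in m⁻¹ × 1000):
⟨n⟩ = (1/(Z₂−Z₁)) ∫ n₀ e^(−kZ) dZ = n₀·(e^(−k·Z₁) − e^(−k·Z₂)) / (k·(Z₂−Z₁))
e^(−0.547×1.6) = 0.4168; e^(−0.547×3.8) = 0.1251
⟨n⟩ = 0.54 × (0.4168 − 0.1251) / (0.547 × 2.2) = 0.54 × 0.2424 = 0.1309

13.1%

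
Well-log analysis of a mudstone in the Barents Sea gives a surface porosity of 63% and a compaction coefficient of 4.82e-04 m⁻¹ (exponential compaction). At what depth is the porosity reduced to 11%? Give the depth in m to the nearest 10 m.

Working in km (1 km = 1000 m; k in km⁻¹ = k in m⁻¹ × 1000):
Invert Athy's law: z = ln(phi₀/phi) / k
z = ln(0.63/0.11) / 0.482 = ln(5.727) / 0.482 = 1.7452 / 0.482 = 3.621 km

3620 m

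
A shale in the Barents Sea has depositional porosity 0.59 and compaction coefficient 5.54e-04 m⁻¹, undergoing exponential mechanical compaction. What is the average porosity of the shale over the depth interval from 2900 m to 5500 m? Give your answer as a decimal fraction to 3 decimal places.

Working in km (1 km = 1000 m; c in km⁻¹ = c in m⁻¹ × 1000):
⟨φ⟩ = (1/(z₂−z₁)) ∫ φ₀ e^(−cz) dz = φ₀·(e^(−c·z₁) − e^(−c·z₂)) / (c·(z₂−z₁))
e^(−0.554×2.9) = 0.2006; e^(−0.554×5.5) = 0.0475
⟨φ⟩ = 0.59 × (0.2006 − 0.0475) / (0.554 × 2.6) = 0.59 × 0.1063 = 0.0627

0.063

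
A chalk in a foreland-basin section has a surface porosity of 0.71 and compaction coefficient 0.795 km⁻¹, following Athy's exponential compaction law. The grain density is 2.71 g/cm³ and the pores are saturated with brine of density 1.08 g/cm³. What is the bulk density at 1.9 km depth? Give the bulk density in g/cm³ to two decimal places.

2.45 g/cm³

Porosity at depth: φ = 0.71·exp(−0.795×1.9) = 0.71×0.2208 = 0.1568
Bulk density: ρ_b = (1−φ)ρ_g + φ·ρ_f = 0.8432×2.71 + 0.1568×1.08
       = 2.285 + 0.169 = 2.454 g/cm³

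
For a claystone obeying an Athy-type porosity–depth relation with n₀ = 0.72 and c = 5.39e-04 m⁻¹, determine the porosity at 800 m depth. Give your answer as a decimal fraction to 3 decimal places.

0.468

Working in km (1 km = 1000 m; c in km⁻¹ = c in m⁻¹ × 1000):
n = n₀·exp(−c·z) = 0.72 × exp(−0.539 × 0.8) = 0.72 × exp(−0.4312)
  = 0.72 × 0.6497 = 0.4678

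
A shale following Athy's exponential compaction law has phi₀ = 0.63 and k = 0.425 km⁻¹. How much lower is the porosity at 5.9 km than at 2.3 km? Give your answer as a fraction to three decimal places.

phi(2.3) = 0.63·e^(−0.425×2.3) = 0.2370
phi(5.9) = 0.63·e^(−0.425×5.9) = 0.0513
Δphi = 0.2370 − 0.0513 = 0.1857

0.186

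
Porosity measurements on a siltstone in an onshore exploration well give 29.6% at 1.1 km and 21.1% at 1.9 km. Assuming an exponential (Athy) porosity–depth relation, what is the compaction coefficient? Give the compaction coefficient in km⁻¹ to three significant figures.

Athy: φ(d) = φ₀ e^(−kd) ⇒ φ₁/φ₂ = e^{k(d₂−d₁)} ⇒ k = ln(φ₁/φ₂)/(d₂−d₁)
k = ln(0.296/0.211) / (1.9 − 1.1) = ln(1.403) / 0.8 = 0.3385 / 0.8 = 0.4231 km⁻¹

0.423 km⁻¹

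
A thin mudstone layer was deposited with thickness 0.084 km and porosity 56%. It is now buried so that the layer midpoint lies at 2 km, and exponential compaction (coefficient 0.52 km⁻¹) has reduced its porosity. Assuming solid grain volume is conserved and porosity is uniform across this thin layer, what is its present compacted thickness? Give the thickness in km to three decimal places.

Porosity at 2 km: n = 0.56·exp(−0.52×2) = 0.1979
Solid-volume conservation: h(1−n) = h₀(1−n₀) ⇒ h = h₀·(1−n₀)/(1−n)
h = 0.084 × (1 − 0.56)/(1 − 0.1979) = 0.084 × 0.5486 = 0.0461 km

0.046 km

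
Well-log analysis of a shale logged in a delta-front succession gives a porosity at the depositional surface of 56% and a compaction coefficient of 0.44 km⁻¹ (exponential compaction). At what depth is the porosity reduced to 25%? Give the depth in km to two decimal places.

1.83 km

Invert Athy's law: d = ln(n₀/n) / c
d = ln(0.56/0.25) / 0.44 = ln(2.24) / 0.44 = 0.8065 / 0.44 = 1.833 km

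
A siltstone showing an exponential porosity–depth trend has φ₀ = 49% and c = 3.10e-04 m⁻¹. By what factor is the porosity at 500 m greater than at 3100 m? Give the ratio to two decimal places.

2.24

Working in km (1 km = 1000 m; c in km⁻¹ = c in m⁻¹ × 1000):
φ(d₁)/φ(d₂) = e^(−c·d₁)/e^(−c·d₂) = e^{c(d₂−d₁)}
= exp(0.31 × 2.6) = exp(0.806) = 2.2389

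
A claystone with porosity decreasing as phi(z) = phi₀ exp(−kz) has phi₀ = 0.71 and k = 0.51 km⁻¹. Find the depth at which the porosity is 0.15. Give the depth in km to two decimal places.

Invert Athy's law: z = ln(phi₀/phi) / k
z = ln(0.71/0.15) / 0.51 = ln(4.733) / 0.51 = 1.5546 / 0.51 = 3.048 km

3.05 km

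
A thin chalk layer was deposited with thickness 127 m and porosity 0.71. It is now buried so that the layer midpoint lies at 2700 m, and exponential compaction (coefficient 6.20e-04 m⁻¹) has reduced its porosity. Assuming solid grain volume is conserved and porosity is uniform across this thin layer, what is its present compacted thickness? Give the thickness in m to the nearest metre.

Working in km (1 km = 1000 m; c in km⁻¹ = c in m⁻¹ × 1000):
Porosity at 2.7 km: n = 0.71·exp(−0.62×2.7) = 0.1331
Solid-volume conservation: h(1−n) = h₀(1−n₀) ⇒ h = h₀·(1−n₀)/(1−n)
h = 0.127 × (1 − 0.71)/(1 − 0.1331) = 0.127 × 0.3345 = 0.0425 km

42 m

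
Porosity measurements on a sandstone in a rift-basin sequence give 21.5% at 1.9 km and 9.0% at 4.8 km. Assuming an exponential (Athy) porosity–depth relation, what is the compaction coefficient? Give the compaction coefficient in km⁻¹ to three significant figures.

Athy: n(Z) = n₀ e^(−cZ) ⇒ n₁/n₂ = e^{c(Z₂−Z₁)} ⇒ c = ln(n₁/n₂)/(Z₂−Z₁)
c = ln(0.215/0.09) / (4.8 − 1.9) = ln(2.389) / 2.9 = 0.8708 / 2.9 = 0.3003 km⁻¹

0.300 km⁻¹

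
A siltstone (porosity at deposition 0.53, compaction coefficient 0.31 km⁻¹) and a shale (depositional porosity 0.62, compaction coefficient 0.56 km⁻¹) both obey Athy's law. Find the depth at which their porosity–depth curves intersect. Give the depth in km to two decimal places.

Set phi₀ₐ e^(−βₐZ) = phi₀ᵦ e^(−βᵦZ) ⇒ ln(phi₀ₐ/phi₀ᵦ) = (βₐ − βᵦ)·Z
Z = ln(0.53/0.62) / (0.31 − 0.56) = -0.1568 / -0.25 = 0.627 km

0.63 km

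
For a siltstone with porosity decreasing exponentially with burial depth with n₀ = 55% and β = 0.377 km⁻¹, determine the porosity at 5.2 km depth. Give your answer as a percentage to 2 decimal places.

7.74%

n = n₀·exp(−β·z) = 0.55 × exp(−0.377 × 5.2) = 0.55 × exp(−1.96)
  = 0.55 × 0.1408 = 0.0774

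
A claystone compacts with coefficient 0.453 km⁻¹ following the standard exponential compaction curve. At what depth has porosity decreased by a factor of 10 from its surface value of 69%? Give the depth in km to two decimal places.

n/n₀ = 1/10 ⇒ exp(−c·Z) = 1/10 ⇒ Z = ln(10) / c
Z = 2.3026 / 0.453 = 5.083 km

5.08 km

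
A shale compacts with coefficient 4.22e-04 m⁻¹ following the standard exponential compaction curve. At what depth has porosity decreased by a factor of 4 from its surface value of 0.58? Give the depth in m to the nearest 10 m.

3290 m

Working in km (1 km = 1000 m; β in km⁻¹ = β in m⁻¹ × 1000):
φ/φ₀ = 1/4 ⇒ exp(−β·d) = 1/4 ⇒ d = ln(4) / β
d = 1.3863 / 0.422 = 3.285 km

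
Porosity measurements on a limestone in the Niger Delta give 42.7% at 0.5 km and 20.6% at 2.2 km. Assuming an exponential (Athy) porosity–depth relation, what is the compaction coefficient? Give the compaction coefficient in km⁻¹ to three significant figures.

0.429 km⁻¹

Athy: phi(z) = phi₀ e^(−kz) ⇒ phi₁/phi₂ = e^{k(z₂−z₁)} ⇒ k = ln(phi₁/phi₂)/(z₂−z₁)
k = ln(0.427/0.206) / (2.2 − 0.5) = ln(2.073) / 1.7 = 0.7289 / 1.7 = 0.4288 km⁻¹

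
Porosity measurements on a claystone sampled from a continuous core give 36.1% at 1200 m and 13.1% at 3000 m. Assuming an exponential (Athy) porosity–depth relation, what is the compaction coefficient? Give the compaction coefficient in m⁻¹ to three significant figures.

Working in km (1 km = 1000 m; c in km⁻¹ = c in m⁻¹ × 1000):
Athy: φ(z) = φ₀ e^(−cz) ⇒ φ₁/φ₂ = e^{c(z₂−z₁)} ⇒ c = ln(φ₁/φ₂)/(z₂−z₁)
c = ln(0.361/0.131) / (3 − 1.2) = ln(2.756) / 1.8 = 1.0137 / 1.8 = 0.5632 km⁻¹

0.000563 m⁻¹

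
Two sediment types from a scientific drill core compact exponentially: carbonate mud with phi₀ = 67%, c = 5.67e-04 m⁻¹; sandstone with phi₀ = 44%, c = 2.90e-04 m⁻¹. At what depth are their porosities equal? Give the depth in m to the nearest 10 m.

1520 m

Working in km (1 km = 1000 m; c in km⁻¹ = c in m⁻¹ × 1000):
Set phi₀ₐ e^(−cₐz) = phi₀ᵦ e^(−cᵦz) ⇒ ln(phi₀ₐ/phi₀ᵦ) = (cₐ − cᵦ)·z
z = ln(0.67/0.44) / (0.567 − 0.29) = 0.4205 / 0.277 = 1.518 km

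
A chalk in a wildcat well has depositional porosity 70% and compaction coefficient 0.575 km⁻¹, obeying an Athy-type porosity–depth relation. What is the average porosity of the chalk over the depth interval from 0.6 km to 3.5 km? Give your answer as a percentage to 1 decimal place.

⟨φ⟩ = (1/(d₂−d₁)) ∫ φ₀ e^(−kd) dd = φ₀·(e^(−k·d₁) − e^(−k·d₂)) / (k·(d₂−d₁))
e^(−0.575×0.6) = 0.7082; e^(−0.575×3.5) = 0.1337
⟨φ⟩ = 0.7 × (0.7082 − 0.1337) / (0.575 × 2.9) = 0.7 × 0.3446 = 0.2412

24.1%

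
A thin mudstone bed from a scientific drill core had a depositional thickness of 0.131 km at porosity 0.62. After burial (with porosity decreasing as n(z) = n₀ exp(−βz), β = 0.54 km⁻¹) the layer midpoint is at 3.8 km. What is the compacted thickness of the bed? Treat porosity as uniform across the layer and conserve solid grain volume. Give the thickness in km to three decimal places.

0.054 km

Porosity at 3.8 km: n = 0.62·exp(−0.54×3.8) = 0.0797
Solid-volume conservation: h(1−n) = h₀(1−n₀) ⇒ h = h₀·(1−n₀)/(1−n)
h = 0.131 × (1 − 0.62)/(1 − 0.0797) = 0.131 × 0.4129 = 0.0541 km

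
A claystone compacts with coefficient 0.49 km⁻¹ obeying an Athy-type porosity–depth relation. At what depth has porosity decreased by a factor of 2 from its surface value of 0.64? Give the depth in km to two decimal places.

1.41 km

φ/φ₀ = 1/2 ⇒ exp(−β·Z) = 1/2 ⇒ Z = ln(2) / β
Z = 0.6931 / 0.49 = 1.415 km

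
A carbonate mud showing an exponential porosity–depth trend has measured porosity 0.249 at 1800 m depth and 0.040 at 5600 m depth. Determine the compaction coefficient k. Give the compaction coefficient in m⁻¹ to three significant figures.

Working in km (1 km = 1000 m; k in km⁻¹ = k in m⁻¹ × 1000):
Athy: phi(z) = phi₀ e^(−kz) ⇒ phi₁/phi₂ = e^{k(z₂−z₁)} ⇒ k = ln(phi₁/phi₂)/(z₂−z₁)
k = ln(0.249/0.04) / (5.6 − 1.8) = ln(6.225) / 3.8 = 1.8286 / 3.8 = 0.4812 km⁻¹

0.000481 m⁻¹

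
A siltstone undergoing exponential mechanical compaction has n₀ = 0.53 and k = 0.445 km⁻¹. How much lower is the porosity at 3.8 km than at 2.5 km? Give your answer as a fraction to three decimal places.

0.077

n(2.5) = 0.53·e^(−0.445×2.5) = 0.1742
n(3.8) = 0.53·e^(−0.445×3.8) = 0.0977
Δn = 0.1742 − 0.0977 = 0.0765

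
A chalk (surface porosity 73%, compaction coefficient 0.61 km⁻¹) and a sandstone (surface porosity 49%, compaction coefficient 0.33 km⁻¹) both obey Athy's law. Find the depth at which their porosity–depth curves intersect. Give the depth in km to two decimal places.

Set n₀ₐ e^(−βₐz) = n₀ᵦ e^(−βᵦz) ⇒ ln(n₀ₐ/n₀ᵦ) = (βₐ − βᵦ)·z
z = ln(0.73/0.49) / (0.61 − 0.33) = 0.3986 / 0.28 = 1.424 km

1.42 km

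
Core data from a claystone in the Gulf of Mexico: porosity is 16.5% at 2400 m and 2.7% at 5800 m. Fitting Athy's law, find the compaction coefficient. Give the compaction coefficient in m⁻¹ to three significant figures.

0.000532 m⁻¹

Working in km (1 km = 1000 m; β in km⁻¹ = β in m⁻¹ × 1000):
Athy: n(d) = n₀ e^(−βd) ⇒ n₁/n₂ = e^{β(d₂−d₁)} ⇒ β = ln(n₁/n₂)/(d₂−d₁)
β = ln(0.165/0.027) / (5.8 − 2.4) = ln(6.111) / 3.4 = 1.8101 / 3.4 = 0.5324 km⁻¹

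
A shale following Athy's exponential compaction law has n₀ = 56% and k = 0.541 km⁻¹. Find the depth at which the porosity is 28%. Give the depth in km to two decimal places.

Invert Athy's law: d = ln(n₀/n) / k
d = ln(0.56/0.28) / 0.541 = ln(2) / 0.541 = 0.6931 / 0.541 = 1.281 km

1.28 km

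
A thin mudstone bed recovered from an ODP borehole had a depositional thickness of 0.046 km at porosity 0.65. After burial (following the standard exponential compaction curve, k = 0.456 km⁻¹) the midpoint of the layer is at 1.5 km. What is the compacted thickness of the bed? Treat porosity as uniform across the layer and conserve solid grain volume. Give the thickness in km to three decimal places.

0.024 km

Porosity at 1.5 km: n = 0.65·exp(−0.456×1.5) = 0.3280
Solid-volume conservation: h(1−n) = h₀(1−n₀) ⇒ h = h₀·(1−n₀)/(1−n)
h = 0.046 × (1 − 0.65)/(1 − 0.3280) = 0.046 × 0.5208 = 0.0240 km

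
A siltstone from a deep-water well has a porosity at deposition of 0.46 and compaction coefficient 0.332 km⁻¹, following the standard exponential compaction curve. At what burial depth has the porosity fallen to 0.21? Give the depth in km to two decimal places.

Invert Athy's law: z = ln(phi₀/phi) / k
z = ln(0.46/0.21) / 0.332 = ln(2.19) / 0.332 = 0.7841 / 0.332 = 2.362 km

2.36 km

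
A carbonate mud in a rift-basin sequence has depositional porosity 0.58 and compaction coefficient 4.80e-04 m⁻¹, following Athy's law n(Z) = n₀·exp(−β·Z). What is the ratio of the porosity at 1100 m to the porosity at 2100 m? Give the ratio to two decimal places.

1.62

Working in km (1 km = 1000 m; β in km⁻¹ = β in m⁻¹ × 1000):
n(Z₁)/n(Z₂) = e^(−β·Z₁)/e^(−β·Z₂) = e^{β(Z₂−Z₁)}
= exp(0.48 × 1) = exp(0.48) = 1.6161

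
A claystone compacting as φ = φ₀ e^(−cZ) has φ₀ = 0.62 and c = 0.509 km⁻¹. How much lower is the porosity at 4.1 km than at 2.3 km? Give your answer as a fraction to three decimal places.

0.115

φ(2.3) = 0.62·e^(−0.509×2.3) = 0.1923
φ(4.1) = 0.62·e^(−0.509×4.1) = 0.0769
Δφ = 0.1923 − 0.0769 = 0.1154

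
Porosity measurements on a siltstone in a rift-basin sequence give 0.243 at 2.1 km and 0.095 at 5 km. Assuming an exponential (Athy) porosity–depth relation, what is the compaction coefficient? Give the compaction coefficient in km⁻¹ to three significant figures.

0.324 km⁻¹

Athy: φ(d) = φ₀ e^(−kd) ⇒ φ₁/φ₂ = e^{k(d₂−d₁)} ⇒ k = ln(φ₁/φ₂)/(d₂−d₁)
k = ln(0.243/0.095) / (5 − 2.1) = ln(2.558) / 2.9 = 0.9392 / 2.9 = 0.3239 km⁻¹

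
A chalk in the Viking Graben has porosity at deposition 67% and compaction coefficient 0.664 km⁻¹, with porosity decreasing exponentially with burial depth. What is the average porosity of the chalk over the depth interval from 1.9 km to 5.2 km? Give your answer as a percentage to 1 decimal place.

7.7%

⟨n⟩ = (1/(z₂−z₁)) ∫ n₀ e^(−kz) dz = n₀·(e^(−k·z₁) − e^(−k·z₂)) / (k·(z₂−z₁))
e^(−0.664×1.9) = 0.2832; e^(−0.664×5.2) = 0.0317
⟨n⟩ = 0.67 × (0.2832 − 0.0317) / (0.664 × 3.3) = 0.67 × 0.1148 = 0.0769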